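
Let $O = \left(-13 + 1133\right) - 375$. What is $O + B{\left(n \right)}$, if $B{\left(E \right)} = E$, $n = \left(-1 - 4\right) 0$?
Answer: $745$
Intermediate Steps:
$n = 0$ ($n = \left(-5\right) 0 = 0$)
$O = 745$ ($O = 1120 - 375 = 745$)
$O + B{\left(n \right)} = 745 + 0 = 745$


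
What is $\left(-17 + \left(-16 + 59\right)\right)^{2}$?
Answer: $676$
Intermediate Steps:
$\left(-17 + \left(-16 + 59\right)\right)^{2} = \left(-17 + 43\right)^{2} = 26^{2} = 676$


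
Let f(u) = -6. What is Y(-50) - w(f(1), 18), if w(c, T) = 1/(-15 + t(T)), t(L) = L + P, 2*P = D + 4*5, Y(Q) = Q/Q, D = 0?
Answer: 12/13 ≈ 0.92308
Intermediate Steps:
Y(Q) = 1
P = 10 (P = (0 + 4*5)/2 = (0 + 20)/2 = (½)*20 = 10)
t(L) = 10 + L (t(L) = L + 10 = 10 + L)
w(c, T) = 1/(-5 + T) (w(c, T) = 1/(-15 + (10 + T)) = 1/(-5 + T))
Y(-50) - w(f(1), 18) = 1 - 1/(-5 + 18) = 1 - 1/13 = 12/13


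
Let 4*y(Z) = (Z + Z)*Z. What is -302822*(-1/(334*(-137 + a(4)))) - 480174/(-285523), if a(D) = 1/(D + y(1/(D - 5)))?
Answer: -290369176179/58696961771 ≈ -4.9469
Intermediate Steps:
y(Z) = Z**2/2 (y(Z) = ((Z + Z)*Z)/4 = ((2*Z)*Z)/4 = (2*Z**2)/4 = Z**2/2)
a(D) = 1/(D + 1/(2*(-5 + D)**2)) (a(D) = 1/(D + (1/(D - 5))**2/2) = 1/(D + (1/(-5 + D))**2/2) = 1/(D + 1/(2*(-5 + D)**2)))
-302822*(-1/(334*(-137 + a(4)))) - 480174/(-285523) = -302822*(-1/(334*(-137 + 2*(-5 + 4)**2/(1 + 2*4*(-5 + 4)**2)))) - 480174/(-285523) = -302822*(-1/(334*(-137 + 2*(-1)**2/(1 + 2*4*(-1)**2)))) - 480174*(-1/285523) = -302822*(-1/(334*(-137 + 2*1/(1 + 2*4*1)))) + 480174/285523 = -302822*(-1/(334*(-137 + 2*1/(1 + 8)))) + 480174/285523 = -302822*(-1/(334*(-137 + 2*1/9))) + 480174/285523 = -302822*(-1/(334*(-137 + 2*(1/9)*1))) + 480174/285523 = -302822*(-1/(334*(-137 + 2/9))) + 480174/285523 = -302822/((-1231/9*(-334))) + 480174/285523 = -302822/411154/9 + 480174/285523 = -302822*9/411154 + 480174/285523 = -1362699/205577 + 480174/285523 = -290369176179/58696961771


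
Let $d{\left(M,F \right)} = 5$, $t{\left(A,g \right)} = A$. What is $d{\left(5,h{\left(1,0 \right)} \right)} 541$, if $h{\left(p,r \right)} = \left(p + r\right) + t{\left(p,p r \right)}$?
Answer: $2705$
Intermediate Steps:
$h{\left(p,r \right)} = r + 2 p$ ($h{\left(p,r \right)} = \left(p + r\right) + p = r + 2 p$)
$d{\left(5,h{\left(1,0 \right)} \right)} 541 = 5 \cdot 541 = 2705$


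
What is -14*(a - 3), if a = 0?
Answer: 42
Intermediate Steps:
-14*(a - 3) = -14*(0 - 3) = -14*(-3) = 42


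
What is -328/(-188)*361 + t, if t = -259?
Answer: 17429/47 ≈ 370.83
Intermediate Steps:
-328/(-188)*361 + t = -328/(-188)*361 - 259 = -328*(-1/188)*361 - 259 = (82/47)*361 - 259 = 29602/47 - 259 = 17429/47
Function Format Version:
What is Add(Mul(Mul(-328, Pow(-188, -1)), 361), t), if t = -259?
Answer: Rational(17429, 47) ≈ 370.83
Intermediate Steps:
Add(Mul(Mul(-328, Pow(-188, -1)), 361), t) = Add(Mul(Mul(-328, Pow(-188, -1)), 361), -259) = Add(Mul(Mul(-328, Rational(-1, 188)), 361), -259) = Add(Mul(Rational(82, 47), 361), -259) = Add(Rational(29602, 47), -259) = Rational(17429, 47)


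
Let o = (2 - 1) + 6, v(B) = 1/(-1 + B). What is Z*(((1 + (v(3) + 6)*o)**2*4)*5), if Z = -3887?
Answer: -168093315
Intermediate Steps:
o = 7 (o = 1 + 6 = 7)
Z*(((1 + (v(3) + 6)*o)**2*4)*5) = -3887*(1 + (1/(-1 + 3) + 6)*7)**2*4*5 = -3887*(1 + (1/2 + 6)*7)**2*4*5 = -3887*(1 + (13/2)*7)**2*4*5 = -3887*(1 + 91/2)**2*4*5 = -3887*(93/2)**2*4*5 = -3887*(8649/4)*4*5 = -33618663*5 = -3887*43245 = -168093315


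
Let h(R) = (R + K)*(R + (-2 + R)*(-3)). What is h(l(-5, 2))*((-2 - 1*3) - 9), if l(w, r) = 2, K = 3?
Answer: -140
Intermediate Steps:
h(R) = (3 + R)*(6 - 2*R) (h(R) = (R + 3)*(R + (-2 + R)*(-3)) = (3 + R)*(R + (6 - 3*R)) = (3 + R)*(6 - 2*R))
h(l(-5, 2))*((-2 - 1*3) - 9) = (18 - 2*2²)*((-2 - 1*3) - 9) = (18 - 2*4)*((-2 - 3) - 9) = (18 - 8)*(-5 - 9) = 10*(-14) = -140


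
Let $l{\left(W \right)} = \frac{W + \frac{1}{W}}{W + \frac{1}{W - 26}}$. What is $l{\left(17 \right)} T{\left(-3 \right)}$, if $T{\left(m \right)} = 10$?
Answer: $\frac{6525}{646} \approx 10.101$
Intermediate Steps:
$l{\left(W \right)} = \frac{W + \frac{1}{W}}{W + \frac{1}{-26 + W}}$
$l{\left(17 \right)} T{\left(-3 \right)} = \frac{-26 + 17 + 17^{3} - 26 \cdot 17^{2}}{17 \left(1 + 17^{2} - 442\right)} 10 = \frac{-26 + 17 + 4913 - 7514}{17 \left(1 + 289 - 442\right)} 10 = \frac{-26 + 17 + 4913 - 7514}{17 \left(-152\right)} 10 = \frac{1}{17} \left(- \frac{1}{152}\right) \left(-2610\right) 10 = \frac{1305}{1292} \cdot 10 = \frac{6525}{646}$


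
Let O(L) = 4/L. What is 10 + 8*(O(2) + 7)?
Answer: 82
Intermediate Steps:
10 + 8*(O(2) + 7) = 10 + 8*(4/2 + 7) = 10 + 8*(4*(1/2) + 7) = 10 + 8*(2 + 7) = 10 + 8*9 = 10 + 72 = 82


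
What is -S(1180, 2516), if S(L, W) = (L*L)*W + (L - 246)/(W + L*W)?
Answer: -5204813712323667/1485698 ≈ -3.5033e+9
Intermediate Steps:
S(L, W) = W*L**2 + (-246 + L)/(W + L*W) (S(L, W) = L**2*W + (-246 + L)/(W + L*W) = W*L**2 + (-246 + L)/(W + L*W))
-S(1180, 2516) = -(-246 + 1180 + 1180**2*2516**2 + 1180**3*2516**2)/(2516*(1 + 1180)) = -(-246 + 1180 + 1392400*6330256 + 1643032000*6330256)/(2516*1181) = -(-246 + 1180 + 8814248454400 + 10400813176192000)/(2516*1181) = -10409627424647334/(2516*1181) = -1*5204813712323667/1485698 = -5204813712323667/1485698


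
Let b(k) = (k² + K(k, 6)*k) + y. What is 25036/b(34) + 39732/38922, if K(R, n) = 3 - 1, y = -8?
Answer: 42615221/1972048 ≈ 21.610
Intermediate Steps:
K(R, n) = 2
b(k) = -8 + k² + 2*k (b(k) = (k² + 2*k) - 8 = -8 + k² + 2*k)
25036/b(34) + 39732/38922 = 25036/(-8 + 34² + 2*34) + 39732/38922 = 25036/(-8 + 1156 + 68) + 39732*(1/38922) = 25036/1216 + 6622/6487 = 25036*(1/1216) + 6622/6487 = 6259/304 + 6622/6487 = 42615221/1972048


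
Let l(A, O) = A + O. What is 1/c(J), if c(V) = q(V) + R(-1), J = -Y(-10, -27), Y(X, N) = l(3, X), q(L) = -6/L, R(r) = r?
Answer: -7/13 ≈ -0.53846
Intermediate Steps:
Y(X, N) = 3 + X
J = 7 (J = -(3 - 10) = -1*(-7) = 7)
c(V) = -1 - 6/V (c(V) = -6/V - 1 = -1 - 6/V)
1/c(J) = 1/((-6 - 1*7)/7) = 1/((-6 - 7)/7) = 1/((1/7)*(-13)) = 1/(-13/7) = -7/13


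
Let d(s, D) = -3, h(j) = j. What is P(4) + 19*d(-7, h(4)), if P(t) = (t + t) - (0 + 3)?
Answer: -52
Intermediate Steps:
P(t) = -3 + 2*t (P(t) = 2*t - 1*3 = 2*t - 3 = -3 + 2*t)
P(4) + 19*d(-7, h(4)) = (-3 + 2*4) + 19*(-3) = (-3 + 8) - 57 = 5 - 57 = -52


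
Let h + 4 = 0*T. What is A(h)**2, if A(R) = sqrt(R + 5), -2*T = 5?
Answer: 1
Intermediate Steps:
T = -5/2 (T = -1/2*5 = -5/2 ≈ -2.5000)
h = -4 (h = -4 + 0*(-5/2) = -4 + 0 = -4)
A(R) = sqrt(5 + R)
A(h)**2 = (sqrt(5 - 4))**2 = (sqrt(1))**2 = 1**2 = 1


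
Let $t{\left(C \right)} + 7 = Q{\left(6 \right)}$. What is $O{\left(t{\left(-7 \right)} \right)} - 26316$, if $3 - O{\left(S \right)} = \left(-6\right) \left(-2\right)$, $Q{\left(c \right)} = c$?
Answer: $-26325$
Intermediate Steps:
$t{\left(C \right)} = -1$ ($t{\left(C \right)} = -7 + 6 = -1$)
$O{\left(S \right)} = -9$ ($O{\left(S \right)} = 3 - \left(-6\right) \left(-2\right) = 3 - 12 = -9$)
$O{\left(t{\left(-7 \right)} \right)} - 26316 = -9 - 26316 = -26325$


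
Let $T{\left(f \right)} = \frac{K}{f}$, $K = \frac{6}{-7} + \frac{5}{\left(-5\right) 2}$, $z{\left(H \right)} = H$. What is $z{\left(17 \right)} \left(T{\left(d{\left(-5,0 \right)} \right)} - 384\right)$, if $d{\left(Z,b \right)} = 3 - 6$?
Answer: $- \frac{273853}{42} \approx -6520.3$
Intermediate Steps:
$d{\left(Z,b \right)} = -3$ ($d{\left(Z,b \right)} = 3 - 6 = -3$)
$K = - \frac{19}{14}$ ($K = 6 \left(- \frac{1}{7}\right) + \frac{5}{-10} = - \frac{6}{7} + 5 \left(- \frac{1}{10}\right) = - \frac{6}{7} - \frac{1}{2} = - \frac{19}{14} \approx -1.3571$)
$T{\left(f \right)} = - \frac{19}{14 f}$
$z{\left(17 \right)} \left(T{\left(d{\left(-5,0 \right)} \right)} - 384\right) = 17 \left(- \frac{19}{14 \left(-3\right)} - 384\right) = 17 \left(\left(- \frac{19}{14}\right) \left(- \frac{1}{3}\right) - 384\right) = 17 \left(\frac{19}{42} - 384\right) = 17 \left(- \frac{16109}{42}\right) = - \frac{273853}{42}$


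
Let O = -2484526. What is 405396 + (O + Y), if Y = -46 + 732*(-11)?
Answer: -2087228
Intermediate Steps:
Y = -8098 (Y = -46 - 8052 = -8098)
405396 + (O + Y) = 405396 + (-2484526 - 8098) = 405396 - 2492624 = -2087228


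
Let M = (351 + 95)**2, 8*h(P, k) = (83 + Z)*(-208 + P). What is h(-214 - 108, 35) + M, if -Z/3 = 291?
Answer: 502507/2 ≈ 2.5125e+5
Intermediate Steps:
Z = -873 (Z = -3*291 = -873)
h(P, k) = 20540 - 395*P/4 (h(P, k) = ((83 - 873)*(-208 + P))/8 = (-790*(-208 + P))/8 = (164320 - 790*P)/8 = 20540 - 395*P/4)
M = 198916 (M = 446**2 = 198916)
h(-214 - 108, 35) + M = (20540 - 395*(-214 - 108)/4) + 198916 = (20540 - 395/4*(-322)) + 198916 = (20540 + 63595/2) + 198916 = 104675/2 + 198916 = 502507/2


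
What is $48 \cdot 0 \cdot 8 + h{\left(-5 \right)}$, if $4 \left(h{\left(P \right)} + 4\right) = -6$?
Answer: $- \frac{11}{2} \approx -5.5$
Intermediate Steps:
$h{\left(P \right)} = - \frac{11}{2}$ ($h{\left(P \right)} = -4 + \frac{1}{4} \left(-6\right) = -4 - \frac{3}{2} = - \frac{11}{2}$)
$48 \cdot 0 \cdot 8 + h{\left(-5 \right)} = 48 \cdot 0 \cdot 8 - \frac{11}{2} = 48 \cdot 0 - \frac{11}{2} = 0 - \frac{11}{2} = - \frac{11}{2}$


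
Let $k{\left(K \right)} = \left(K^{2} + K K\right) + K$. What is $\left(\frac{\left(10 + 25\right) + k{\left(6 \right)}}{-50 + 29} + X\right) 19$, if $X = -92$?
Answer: $- \frac{38855}{21} \approx -1850.2$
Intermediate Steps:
$k{\left(K \right)} = K + 2 K^{2}$ ($k{\left(K \right)} = \left(K^{2} + K^{2}\right) + K = 2 K^{2} + K = K + 2 K^{2}$)
$\left(\frac{\left(10 + 25\right) + k{\left(6 \right)}}{-50 + 29} + X\right) 19 = \left(\frac{\left(10 + 25\right) + 6 \left(1 + 2 \cdot 6\right)}{-50 + 29} - 92\right) 19 = \left(\frac{35 + 6 \left(1 + 12\right)}{-21} - 92\right) 19 = \left(\left(35 + 6 \cdot 13\right) \left(- \frac{1}{21}\right) - 92\right) 19 = \left(\left(35 + 78\right) \left(- \frac{1}{21}\right) - 92\right) 19 = \left(113 \left(- \frac{1}{21}\right) - 92\right) 19 = \left(- \frac{113}{21} - 92\right) 19 = \left(- \frac{2045}{21}\right) 19 = - \frac{38855}{21}$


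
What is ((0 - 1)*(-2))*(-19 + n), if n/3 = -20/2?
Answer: -98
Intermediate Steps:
n = -30 (n = 3*(-20/2) = 3*(-20*½) = 3*(-10) = -30)
((0 - 1)*(-2))*(-19 + n) = ((0 - 1)*(-2))*(-19 - 30) = -1*(-2)*(-49) = 2*(-49) = -98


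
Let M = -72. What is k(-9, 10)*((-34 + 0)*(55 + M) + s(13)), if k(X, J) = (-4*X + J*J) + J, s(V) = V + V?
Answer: 88184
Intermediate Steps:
s(V) = 2*V
k(X, J) = J + J**2 - 4*X (k(X, J) = (-4*X + J**2) + J = (J**2 - 4*X) + J = J + J**2 - 4*X)
k(-9, 10)*((-34 + 0)*(55 + M) + s(13)) = (10 + 10**2 - 4*(-9))*((-34 + 0)*(55 - 72) + 2*13) = (10 + 100 + 36)*(-34*(-17) + 26) = 146*(578 + 26) = 146*604 = 88184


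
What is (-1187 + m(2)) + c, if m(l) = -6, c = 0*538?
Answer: -1193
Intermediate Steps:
c = 0
(-1187 + m(2)) + c = (-1187 - 6) + 0 = -1193 + 0 = -1193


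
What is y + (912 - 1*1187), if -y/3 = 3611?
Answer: -11108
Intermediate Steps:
y = -10833 (y = -3*3611 = -10833)
y + (912 - 1*1187) = -10833 + (912 - 1*1187) = -10833 + (912 - 1187) = -10833 - 275 = -11108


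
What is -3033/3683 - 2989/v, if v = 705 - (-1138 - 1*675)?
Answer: -18645581/9273794 ≈ -2.0106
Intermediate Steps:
v = 2518 (v = 705 - (-1138 - 675) = 705 - 1*(-1813) = 705 + 1813 = 2518)
-3033/3683 - 2989/v = -3033/3683 - 2989/2518 = -18645581/9273794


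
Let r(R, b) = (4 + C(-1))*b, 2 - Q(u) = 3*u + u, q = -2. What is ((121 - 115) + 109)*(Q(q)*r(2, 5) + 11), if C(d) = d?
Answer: 18515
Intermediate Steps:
Q(u) = 2 - 4*u (Q(u) = 2 - (3*u + u) = 2 - 4*u)
r(R, b) = 3*b (r(R, b) = (4 - 1)*b = 3*b)
((121 - 115) + 109)*(Q(q)*r(2, 5) + 11) = ((121 - 115) + 109)*((2 - 4*(-2))*(3*5) + 11) = (6 + 109)*((2 + 8)*15 + 11) = 115*(10*15 + 11) = 115*(150 + 11) = 115*161 = 18515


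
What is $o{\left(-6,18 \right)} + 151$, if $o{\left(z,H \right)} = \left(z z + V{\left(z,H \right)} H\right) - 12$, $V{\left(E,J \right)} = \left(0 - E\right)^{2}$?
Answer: $823$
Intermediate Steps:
$V{\left(E,J \right)} = E^{2}$ ($V{\left(E,J \right)} = \left(- E\right)^{2} = E^{2}$)
$o{\left(z,H \right)} = -12 + z^{2} + H z^{2}$ ($o{\left(z,H \right)} = \left(z z + z^{2} H\right) - 12 = \left(z^{2} + H z^{2}\right) - 12 = -12 + z^{2} + H z^{2}$)
$o{\left(-6,18 \right)} + 151 = \left(-12 + \left(-6\right)^{2} + 18 \left(-6\right)^{2}\right) + 151 = \left(-12 + 36 + 18 \cdot 36\right) + 151 = \left(-12 + 36 + 648\right) + 151 = 672 + 151 = 823$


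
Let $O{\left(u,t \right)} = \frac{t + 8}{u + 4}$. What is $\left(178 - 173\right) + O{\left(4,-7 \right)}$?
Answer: $\frac{41}{8} \approx 5.125$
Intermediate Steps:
$O{\left(u,t \right)} = \frac{8 + t}{4 + u}$
$\left(178 - 173\right) + O{\left(4,-7 \right)} = \left(178 - 173\right) + \frac{8 - 7}{4 + 4} = 5 + \frac{1}{8} \cdot 1 = 5 + \frac{1}{8} = \frac{41}{8}$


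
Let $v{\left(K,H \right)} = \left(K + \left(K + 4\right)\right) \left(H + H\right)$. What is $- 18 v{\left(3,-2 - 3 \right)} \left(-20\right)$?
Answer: $-36000$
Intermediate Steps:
$v{\left(K,H \right)} = 2 H \left(4 + 2 K\right)$ ($v{\left(K,H \right)} = \left(K + \left(4 + K\right)\right) 2 H = \left(4 + 2 K\right) 2 H = 2 H \left(4 + 2 K\right)$)
$- 18 v{\left(3,-2 - 3 \right)} \left(-20\right) = - 18 \cdot 4 \left(-2 - 3\right) \left(2 + 3\right) \left(-20\right) = - 18 \cdot 4 \left(-2 - 3\right) 5 \left(-20\right) = - 18 \cdot 4 \left(-5\right) 5 \left(-20\right) = \left(-18\right) \left(-100\right) \left(-20\right) = 1800 \left(-20\right) = -36000$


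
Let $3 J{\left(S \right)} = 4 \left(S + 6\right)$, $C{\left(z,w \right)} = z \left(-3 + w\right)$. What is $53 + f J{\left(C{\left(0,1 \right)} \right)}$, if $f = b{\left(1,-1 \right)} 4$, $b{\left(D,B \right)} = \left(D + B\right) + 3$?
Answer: $149$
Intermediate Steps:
$b{\left(D,B \right)} = 3 + B + D$ ($b{\left(D,B \right)} = \left(B + D\right) + 3 = 3 + B + D$)
$J{\left(S \right)} = 8 + \frac{4 S}{3}$ ($J{\left(S \right)} = \frac{4 \left(S + 6\right)}{3} = \frac{4 \left(6 + S\right)}{3} = \frac{24 + 4 S}{3} = 8 + \frac{4 S}{3}$)
$f = 12$ ($f = \left(3 - 1 + 1\right) 4 = 3 \cdot 4 = 12$)
$53 + f J{\left(C{\left(0,1 \right)} \right)} = 53 + 12 \left(8 + \frac{4 \cdot 0 \left(-3 + 1\right)}{3}\right) = 53 + 12 \left(8 + \frac{4 \cdot 0 \left(-2\right)}{3}\right) = 53 + 12 \left(8 + \frac{4}{3} \cdot 0\right) = 53 + 12 \left(8 + 0\right) = 53 + 12 \cdot 8 = 53 + 96 = 149$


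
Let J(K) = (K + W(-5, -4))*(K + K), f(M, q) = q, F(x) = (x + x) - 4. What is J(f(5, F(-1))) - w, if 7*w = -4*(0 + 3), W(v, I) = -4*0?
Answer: 516/7 ≈ 73.714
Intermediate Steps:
W(v, I) = 0
F(x) = -4 + 2*x (F(x) = 2*x - 4 = -4 + 2*x)
w = -12/7 (w = (-4*(0 + 3))/7 = (-4*3)/7 = (⅐)*(-12) = -12/7 ≈ -1.7143)
J(K) = 2*K² (J(K) = (K + 0)*(K + K) = K*(2*K) = 2*K²)
J(f(5, F(-1))) - w = 2*(-4 + 2*(-1))² - 1*(-12/7) = 2*(-4 - 2)² + 12/7 = 2*(-6)² + 12/7 = 2*36 + 12/7 = 72 + 12/7 = 516/7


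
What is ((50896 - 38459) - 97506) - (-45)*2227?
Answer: 15146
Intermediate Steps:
((50896 - 38459) - 97506) - (-45)*2227 = (12437 - 97506) - 1*(-100215) = -85069 + 100215 = 15146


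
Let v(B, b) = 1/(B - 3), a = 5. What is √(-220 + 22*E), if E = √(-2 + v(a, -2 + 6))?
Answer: √(-220 + 11*I*√6) ≈ 0.9066 + 14.86*I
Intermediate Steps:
v(B, b) = 1/(-3 + B)
E = I*√6/2 (E = √(-2 + 1/(-3 + 5)) = √(-2 + 1/2) = √(-2 + ½) = √(-3/2) = I*√6/2 ≈ 1.2247*I)
√(-220 + 22*E) = √(-220 + 22*(I*√6/2)) = √(-220 + 11*I*√6)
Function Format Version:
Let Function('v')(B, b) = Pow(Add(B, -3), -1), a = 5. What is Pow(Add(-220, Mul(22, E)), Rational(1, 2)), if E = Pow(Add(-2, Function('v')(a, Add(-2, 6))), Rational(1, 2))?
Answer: Pow(Add(-220, Mul(11, I, Pow(6, Rational(1, 2)))), Rational(1, 2)) ≈ Add(0.90660, Mul(14.860, I))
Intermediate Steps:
Function('v')(B, b) = Pow(Add(-3, B), -1)
E = Mul(Rational(1, 2), I, Pow(6, Rational(1, 2))) (E = Pow(Add(-2, Pow(Add(-3, 5), -1)), Rational(1, 2)) = Pow(Add(-2, Pow(2, -1)), Rational(1, 2)) = Pow(Add(-2, Rational(1, 2)), Rational(1, 2)) = Pow(Rational(-3, 2), Rational(1, 2)) = Mul(Rational(1, 2), I, Pow(6, Rational(1, 2))) ≈ Mul(1.2247, I))
Pow(Add(-220, Mul(22, E)), Rational(1, 2)) = Pow(Add(-220, Mul(22, Mul(Rational(1, 2), I, Pow(6, Rational(1, 2))))), Rational(1, 2)) = Pow(Add(-220, Mul(11, I, Pow(6, Rational(1, 2)))), Rational(1, 2))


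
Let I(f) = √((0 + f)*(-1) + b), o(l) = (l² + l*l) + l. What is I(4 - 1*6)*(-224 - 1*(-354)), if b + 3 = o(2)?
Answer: 390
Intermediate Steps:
o(l) = l + 2*l² (o(l) = (l² + l²) + l = 2*l² + l = l + 2*l²)
b = 7 (b = -3 + 2*(1 + 2*2) = -3 + 2*(1 + 4) = -3 + 2*5 = -3 + 10 = 7)
I(f) = √(7 - f) (I(f) = √((0 + f)*(-1) + 7) = √(f*(-1) + 7) = √(-f + 7) = √(7 - f))
I(4 - 1*6)*(-224 - 1*(-354)) = √(7 - (4 - 1*6))*(-224 - 1*(-354)) = √(7 - (4 - 6))*(-224 + 354) = √(7 - 1*(-2))*130 = √(7 + 2)*130 = √9*130 = 3*130 = 390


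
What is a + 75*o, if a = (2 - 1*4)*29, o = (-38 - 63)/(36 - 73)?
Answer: 5429/37 ≈ 146.73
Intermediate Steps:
o = 101/37 (o = -101/(-37) = -101*(-1/37) = 101/37 ≈ 2.7297)
a = -58 (a = (2 - 4)*29 = -2*29 = -58)
a + 75*o = -58 + 75*(101/37) = -58 + 7575/37 = 5429/37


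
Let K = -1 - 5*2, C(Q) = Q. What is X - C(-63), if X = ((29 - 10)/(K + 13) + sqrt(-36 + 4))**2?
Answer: 485/4 + 76*I*sqrt(2) ≈ 121.25 + 107.48*I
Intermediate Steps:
K = -11 (K = -1 - 10 = -11)
X = (19/2 + 4*I*sqrt(2))**2 (X = ((29 - 10)/(-11 + 13) + sqrt(-36 + 4))**2 = (19/2 + sqrt(-32))**2 = (19*(1/2) + 4*I*sqrt(2))**2 = (19/2 + 4*I*sqrt(2))**2 ≈ 58.25 + 107.48*I)
X - C(-63) = (233/4 + 76*I*sqrt(2)) - 1*(-63) = (233/4 + 76*I*sqrt(2)) + 63 = 485/4 + 76*I*sqrt(2)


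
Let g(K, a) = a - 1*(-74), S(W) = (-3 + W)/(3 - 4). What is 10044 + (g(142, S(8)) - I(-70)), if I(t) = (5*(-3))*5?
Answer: 10188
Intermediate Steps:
S(W) = 3 - W (S(W) = (-3 + W)/(-1) = (-3 + W)*(-1) = 3 - W)
g(K, a) = 74 + a (g(K, a) = a + 74 = 74 + a)
I(t) = -75 (I(t) = -15*5 = -75)
10044 + (g(142, S(8)) - I(-70)) = 10044 + ((74 + (3 - 1*8)) - 1*(-75)) = 10044 + ((74 + (3 - 8)) + 75) = 10044 + ((74 - 5) + 75) = 10044 + (69 + 75) = 10044 + 144 = 10188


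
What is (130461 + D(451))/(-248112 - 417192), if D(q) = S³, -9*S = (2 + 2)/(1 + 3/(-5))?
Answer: -95105069/485006616 ≈ -0.19609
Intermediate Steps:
S = -10/9 (S = -(2 + 2)/(9*(1 + 3/(-5))) = -4/(9*(1 + 3*(-⅕))) = -4/(9*(1 - ⅗)) = -4/(9*⅖) = -4*5/(9*2) = -⅑*10 = -10/9 ≈ -1.1111)
D(q) = -1000/729 (D(q) = (-10/9)³ = -1000/729)
(130461 + D(451))/(-248112 - 417192) = (130461 - 1000/729)/(-248112 - 417192) = (95105069/729)/(-665304) = (95105069/729)*(-1/665304) = -95105069/485006616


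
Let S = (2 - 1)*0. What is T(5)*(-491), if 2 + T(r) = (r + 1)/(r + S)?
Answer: 1964/5 ≈ 392.80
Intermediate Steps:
S = 0 (S = 1*0 = 0)
T(r) = -2 + (1 + r)/r (T(r) = -2 + (r + 1)/(r + 0) = -2 + (1 + r)/r)
T(5)*(-491) = ((1 - 1*5)/5)*(-491) = ((1 - 5)/5)*(-491) = ((⅕)*(-4))*(-491) = -⅘*(-491) = 1964/5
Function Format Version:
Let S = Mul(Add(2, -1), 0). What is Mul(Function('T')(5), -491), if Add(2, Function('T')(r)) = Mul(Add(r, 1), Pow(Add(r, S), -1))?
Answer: Rational(1964, 5) ≈ 392.80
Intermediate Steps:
S = 0 (S = Mul(1, 0) = 0)
Function('T')(r) = Add(-2, Mul(Pow(r, -1), Add(1, r))) (Function('T')(r) = Add(-2, Mul(Add(r, 1), Pow(Add(r, 0), -1))) = Add(-2, Mul(Add(1, r), Pow(r, -1))) = Add(-2, Mul(Pow(r, -1), Add(1, r))))
Mul(Function('T')(5), -491) = Mul(Mul(Pow(5, -1), Add(1, Mul(-1, 5))), -491) = Mul(Mul(Rational(1, 5), Add(1, -5)), -491) = Mul(Mul(Rational(1, 5), -4), -491) = Mul(Rational(-4, 5), -491) = Rational(1964, 5)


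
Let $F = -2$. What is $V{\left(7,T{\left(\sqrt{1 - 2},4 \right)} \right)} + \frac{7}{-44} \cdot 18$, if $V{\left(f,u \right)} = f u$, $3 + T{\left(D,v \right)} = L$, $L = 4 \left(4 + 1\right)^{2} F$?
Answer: $- \frac{31325}{22} \approx -1423.9$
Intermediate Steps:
$L = -200$ ($L = 4 \left(4 + 1\right)^{2} \left(-2\right) = 4 \cdot 5^{2} \left(-2\right) = 4 \cdot 25 \left(-2\right) = 100 \left(-2\right) = -200$)
$T{\left(D,v \right)} = -203$ ($T{\left(D,v \right)} = -3 - 200 = -203$)
$V{\left(7,T{\left(\sqrt{1 - 2},4 \right)} \right)} + \frac{7}{-44} \cdot 18 = 7 \left(-203\right) + \frac{7}{-44} \cdot 18 = -1421 + 7 \left(- \frac{1}{44}\right) 18 = -1421 - \frac{63}{22} = - \frac{31325}{22}$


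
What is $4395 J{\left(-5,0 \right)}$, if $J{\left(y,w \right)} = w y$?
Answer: $0$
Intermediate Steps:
$4395 J{\left(-5,0 \right)} = 4395 \cdot 0 \left(-5\right) = 4395 \cdot 0 = 0$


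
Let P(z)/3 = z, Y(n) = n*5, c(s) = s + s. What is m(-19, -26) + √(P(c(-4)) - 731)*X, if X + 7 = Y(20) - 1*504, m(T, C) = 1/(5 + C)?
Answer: -1/21 - 411*I*√755 ≈ -0.047619 - 11293.0*I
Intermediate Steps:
c(s) = 2*s
Y(n) = 5*n
P(z) = 3*z
X = -411 (X = -7 + (5*20 - 1*504) = -7 + (100 - 504) = -7 - 404 = -411)
m(-19, -26) + √(P(c(-4)) - 731)*X = 1/(5 - 26) + √(3*(2*(-4)) - 731)*(-411) = 1/(-21) + √(3*(-8) - 731)*(-411) = -1/21 + √(-24 - 731)*(-411) = -1/21 + √(-755)*(-411) = -1/21 + (I*√755)*(-411) = -1/21 - 411*I*√755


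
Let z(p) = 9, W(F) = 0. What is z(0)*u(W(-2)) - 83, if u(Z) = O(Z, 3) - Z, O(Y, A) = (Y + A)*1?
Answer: -56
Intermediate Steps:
O(Y, A) = A + Y (O(Y, A) = (A + Y)*1 = A + Y)
u(Z) = 3 (u(Z) = (3 + Z) - Z = 3)
z(0)*u(W(-2)) - 83 = 9*3 - 83 = 27 - 83 = -56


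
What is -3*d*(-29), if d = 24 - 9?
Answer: 1305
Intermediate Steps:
d = 15
-3*d*(-29) = -3*15*(-29) = -45*(-29) = 1305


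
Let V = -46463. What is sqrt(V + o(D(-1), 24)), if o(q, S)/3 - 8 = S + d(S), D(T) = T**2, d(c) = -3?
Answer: 2*I*sqrt(11594) ≈ 215.35*I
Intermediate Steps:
o(q, S) = 15 + 3*S (o(q, S) = 24 + 3*(S - 3) = 24 + 3*(-3 + S) = 24 + (-9 + 3*S) = 15 + 3*S)
sqrt(V + o(D(-1), 24)) = sqrt(-46463 + (15 + 3*24)) = sqrt(-46463 + (15 + 72)) = sqrt(-46463 + 87) = sqrt(-46376) = 2*I*sqrt(11594)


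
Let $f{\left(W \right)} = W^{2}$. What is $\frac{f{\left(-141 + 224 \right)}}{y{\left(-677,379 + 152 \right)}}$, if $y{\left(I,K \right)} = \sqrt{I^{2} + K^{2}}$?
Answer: $\frac{6889 \sqrt{740290}}{740290} \approx 8.0067$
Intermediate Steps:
$\frac{f{\left(-141 + 224 \right)}}{y{\left(-677,379 + 152 \right)}} = \frac{\left(-141 + 224\right)^{2}}{\sqrt{\left(-677\right)^{2} + \left(379 + 152\right)^{2}}} = \frac{83^{2}}{\sqrt{458329 + 531^{2}}} = \frac{6889}{\sqrt{458329 + 281961}} = \frac{6889}{\sqrt{740290}} = 6889 \frac{\sqrt{740290}}{740290} = \frac{6889 \sqrt{740290}}{740290}$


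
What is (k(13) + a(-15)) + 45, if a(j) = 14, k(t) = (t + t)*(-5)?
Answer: -71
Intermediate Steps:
k(t) = -10*t (k(t) = (2*t)*(-5) = -10*t)
(k(13) + a(-15)) + 45 = (-10*13 + 14) + 45 = (-130 + 14) + 45 = -116 + 45 = -71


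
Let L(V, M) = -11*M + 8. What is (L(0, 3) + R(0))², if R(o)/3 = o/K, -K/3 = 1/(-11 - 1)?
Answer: 625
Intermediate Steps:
K = ¼ (K = -3/(-11 - 1) = -3/(-12) = -3*(-1/12) = ¼ ≈ 0.25000)
R(o) = 12*o (R(o) = 3*(o/(¼)) = 3*(o*4) = 3*(4*o) = 12*o)
L(V, M) = 8 - 11*M
(L(0, 3) + R(0))² = ((8 - 11*3) + 12*0)² = ((8 - 33) + 0)² = (-25 + 0)² = (-25)² = 625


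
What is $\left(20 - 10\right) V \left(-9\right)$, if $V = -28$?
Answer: $2520$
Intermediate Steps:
$\left(20 - 10\right) V \left(-9\right) = \left(20 - 10\right) \left(-28\right) \left(-9\right) = 10 \left(-28\right) \left(-9\right) = \left(-280\right) \left(-9\right) = 2520$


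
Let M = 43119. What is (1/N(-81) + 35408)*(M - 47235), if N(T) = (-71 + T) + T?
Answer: -33957259308/233 ≈ -1.4574e+8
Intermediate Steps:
N(T) = -71 + 2*T
(1/N(-81) + 35408)*(M - 47235) = (1/(-71 + 2*(-81)) + 35408)*(43119 - 47235) = (1/(-71 - 162) + 35408)*(-4116) = (1/(-233) + 35408)*(-4116) = (-1/233 + 35408)*(-4116) = (8250063/233)*(-4116) = -33957259308/233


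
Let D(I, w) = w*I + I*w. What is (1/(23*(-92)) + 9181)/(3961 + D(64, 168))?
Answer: 3885399/10776788 ≈ 0.36053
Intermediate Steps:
D(I, w) = 2*I*w (D(I, w) = I*w + I*w = 2*I*w)
(1/(23*(-92)) + 9181)/(3961 + D(64, 168)) = (1/(23*(-92)) + 9181)/(3961 + 2*64*168) = (1/(-2116) + 9181)/(3961 + 21504) = (-1/2116 + 9181)/25465 = (19426995/2116)*(1/25465) = 3885399/10776788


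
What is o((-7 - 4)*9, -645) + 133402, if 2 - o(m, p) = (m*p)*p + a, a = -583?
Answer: 41320462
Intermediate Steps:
o(m, p) = 585 - m*p² (o(m, p) = 2 - ((m*p)*p - 583) = 2 - (m*p² - 583) = 2 - (-583 + m*p²) = 2 + (583 - m*p²) = 585 - m*p²)
o((-7 - 4)*9, -645) + 133402 = (585 - 1*(-7 - 4)*9*(-645)²) + 133402 = (585 - 1*(-11*9)*416025) + 133402 = (585 - 1*(-99)*416025) + 133402 = (585 + 41186475) + 133402 = 41187060 + 133402 = 41320462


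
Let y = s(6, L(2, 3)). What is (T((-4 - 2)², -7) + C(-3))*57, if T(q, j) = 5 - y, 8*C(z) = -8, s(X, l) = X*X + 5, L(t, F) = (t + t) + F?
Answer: -2109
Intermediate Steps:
L(t, F) = F + 2*t (L(t, F) = 2*t + F = F + 2*t)
s(X, l) = 5 + X² (s(X, l) = X² + 5 = 5 + X²)
C(z) = -1 (C(z) = (⅛)*(-8) = -1)
y = 41 (y = 5 + 6² = 5 + 36 = 41)
T(q, j) = -36 (T(q, j) = 5 - 1*41 = 5 - 41 = -36)
(T((-4 - 2)², -7) + C(-3))*57 = (-36 - 1)*57 = -37*57 = -2109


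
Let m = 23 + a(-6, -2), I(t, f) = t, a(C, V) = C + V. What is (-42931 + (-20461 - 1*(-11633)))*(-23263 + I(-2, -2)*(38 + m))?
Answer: 1209556071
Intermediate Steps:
m = 15 (m = 23 + (-6 - 2) = 23 - 8 = 15)
(-42931 + (-20461 - 1*(-11633)))*(-23263 + I(-2, -2)*(38 + m)) = (-42931 + (-20461 - 1*(-11633)))*(-23263 - 2*(38 + 15)) = (-42931 + (-20461 + 11633))*(-23263 - 2*53) = (-42931 - 8828)*(-23263 - 106) = -51759*(-23369) = 1209556071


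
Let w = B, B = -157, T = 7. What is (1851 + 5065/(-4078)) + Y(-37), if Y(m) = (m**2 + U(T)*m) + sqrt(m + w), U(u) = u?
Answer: 12069893/4078 + I*sqrt(194) ≈ 2959.8 + 13.928*I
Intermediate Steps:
w = -157
Y(m) = m**2 + sqrt(-157 + m) + 7*m (Y(m) = (m**2 + 7*m) + sqrt(m - 157) = (m**2 + 7*m) + sqrt(-157 + m) = m**2 + sqrt(-157 + m) + 7*m)
(1851 + 5065/(-4078)) + Y(-37) = (1851 + 5065/(-4078)) + ((-37)**2 + sqrt(-157 - 37) + 7*(-37)) = (1851 + 5065*(-1/4078)) + (1369 + sqrt(-194) - 259) = (1851 - 5065/4078) + (1369 + I*sqrt(194) - 259) = 7543313/4078 + (1110 + I*sqrt(194)) = 12069893/4078 + I*sqrt(194)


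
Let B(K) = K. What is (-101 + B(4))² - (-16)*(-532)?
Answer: 897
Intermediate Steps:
(-101 + B(4))² - (-16)*(-532) = (-101 + 4)² - (-16)*(-532) = (-97)² - 1*8512 = 9409 - 8512 = 897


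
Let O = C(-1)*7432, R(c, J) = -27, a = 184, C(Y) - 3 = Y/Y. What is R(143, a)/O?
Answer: -27/29728 ≈ -0.00090824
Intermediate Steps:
C(Y) = 4 (C(Y) = 3 + Y/Y = 3 + 1 = 4)
O = 29728 (O = 4*7432 = 29728)
R(143, a)/O = -27/29728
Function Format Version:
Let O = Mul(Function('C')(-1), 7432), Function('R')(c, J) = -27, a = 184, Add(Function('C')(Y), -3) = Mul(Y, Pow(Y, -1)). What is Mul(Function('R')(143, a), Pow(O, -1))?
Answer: Rational(-27, 29728) ≈ -0.00090824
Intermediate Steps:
Function('C')(Y) = 4 (Function('C')(Y) = Add(3, Mul(Y, Pow(Y, -1))) = Add(3, 1) = 4)
O = 29728 (O = Mul(4, 7432) = 29728)
Mul(Function('R')(143, a), Pow(O, -1)) = Mul(-27, Pow(29728, -1)) = Mul(-27, Rational(1, 29728)) = Rational(-27, 29728)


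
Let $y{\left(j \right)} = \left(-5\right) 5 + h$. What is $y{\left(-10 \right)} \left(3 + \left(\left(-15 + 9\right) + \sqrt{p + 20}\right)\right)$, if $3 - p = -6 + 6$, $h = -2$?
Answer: $81 - 27 \sqrt{23} \approx -48.487$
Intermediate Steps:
$y{\left(j \right)} = -27$ ($y{\left(j \right)} = \left(-5\right) 5 - 2 = -25 - 2 = -27$)
$p = 3$ ($p = 3 - \left(-6 + 6\right) = 3 - 0 = 3 + 0 = 3$)
$y{\left(-10 \right)} \left(3 + \left(\left(-15 + 9\right) + \sqrt{p + 20}\right)\right) = - 27 \left(3 + \left(\left(-15 + 9\right) + \sqrt{3 + 20}\right)\right) = - 27 \left(3 - \left(6 - \sqrt{23}\right)\right) = - 27 \left(-3 + \sqrt{23}\right) = 81 - 27 \sqrt{23}$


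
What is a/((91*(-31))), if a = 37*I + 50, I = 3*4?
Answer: -38/217 ≈ -0.17512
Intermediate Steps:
I = 12
a = 494 (a = 37*12 + 50 = 444 + 50 = 494)
a/((91*(-31))) = 494/((91*(-31))) = 494/(-2821) = 494*(-1/2821) = -38/217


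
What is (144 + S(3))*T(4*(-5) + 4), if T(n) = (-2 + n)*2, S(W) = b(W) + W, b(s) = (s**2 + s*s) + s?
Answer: -6048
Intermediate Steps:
b(s) = s + 2*s**2 (b(s) = (s**2 + s**2) + s = 2*s**2 + s = s + 2*s**2)
S(W) = W + W*(1 + 2*W) (S(W) = W*(1 + 2*W) + W = W + W*(1 + 2*W))
T(n) = -4 + 2*n
(144 + S(3))*T(4*(-5) + 4) = (144 + 2*3*(1 + 3))*(-4 + 2*(4*(-5) + 4)) = (144 + 2*3*4)*(-4 + 2*(-20 + 4)) = (144 + 24)*(-4 + 2*(-16)) = 168*(-4 - 32) = 168*(-36) = -6048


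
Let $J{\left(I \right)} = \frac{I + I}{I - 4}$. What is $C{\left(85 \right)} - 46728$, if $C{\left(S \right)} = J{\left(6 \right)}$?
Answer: $-46722$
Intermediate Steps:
$J{\left(I \right)} = \frac{2 I}{-4 + I}$
$C{\left(S \right)} = 6$ ($C{\left(S \right)} = 2 \cdot 6 \frac{1}{-4 + 6} = 2 \cdot 6 \cdot \frac{1}{2} = 6$)
$C{\left(85 \right)} - 46728 = 6 - 46728 = -46722$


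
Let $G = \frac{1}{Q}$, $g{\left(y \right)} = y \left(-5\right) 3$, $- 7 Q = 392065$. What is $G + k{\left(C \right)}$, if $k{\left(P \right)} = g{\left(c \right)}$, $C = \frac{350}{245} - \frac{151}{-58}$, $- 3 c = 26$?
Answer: $\frac{50968443}{392065} \approx 130.0$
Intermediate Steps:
$Q = - \frac{392065}{7}$ ($Q = \left(- \frac{1}{7}\right) 392065 = - \frac{392065}{7} \approx -56009.0$)
$c = - \frac{26}{3}$ ($c = \left(- \frac{1}{3}\right) 26 = - \frac{26}{3} \approx -8.6667$)
$g{\left(y \right)} = - 15 y$ ($g{\left(y \right)} = - 5 y 3 = - 15 y$)
$C = \frac{1637}{406}$ ($C = 350 \cdot \frac{1}{245} - - \frac{151}{58} = \frac{10}{7} + \frac{151}{58} = \frac{1637}{406} \approx 4.032$)
$k{\left(P \right)} = 130$ ($k{\left(P \right)} = \left(-15\right) \left(- \frac{26}{3}\right) = 130$)
$G = - \frac{7}{392065}$ ($G = \frac{1}{- \frac{392065}{7}} = - \frac{7}{392065} \approx -1.7854 \cdot 10^{-5}$)
$G + k{\left(C \right)} = - \frac{7}{392065} + 130 = \frac{50968443}{392065}$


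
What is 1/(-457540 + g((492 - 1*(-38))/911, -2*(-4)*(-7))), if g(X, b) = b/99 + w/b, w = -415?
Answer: -5544/2536563811 ≈ -2.1856e-6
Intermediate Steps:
g(X, b) = -415/b + b/99 (g(X, b) = b/99 - 415/b = -415/b + b/99)
1/(-457540 + g((492 - 1*(-38))/911, -2*(-4)*(-7))) = 1/(-457540 + (-415/(-2*(-4)*(-7)) + (-2*(-4)*(-7))/99)) = 1/(-457540 + (-415/(8*(-7)) + (8*(-7))/99)) = 1/(-457540 + (-415/(-56) + (1/99)*(-56))) = 1/(-457540 + (-415*(-1/56) - 56/99)) = 1/(-457540 + (415/56 - 56/99)) = 1/(-457540 + 37949/5544) = 1/(-2536563811/5544) = -5544/2536563811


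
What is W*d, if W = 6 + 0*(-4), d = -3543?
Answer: -21258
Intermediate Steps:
W = 6 (W = 6 + 0 = 6)
W*d = 6*(-3543) = -21258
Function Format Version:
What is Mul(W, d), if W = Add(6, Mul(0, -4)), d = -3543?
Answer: -21258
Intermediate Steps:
W = 6 (W = Add(6, 0) = 6)
Mul(W, d) = Mul(6, -3543) = -21258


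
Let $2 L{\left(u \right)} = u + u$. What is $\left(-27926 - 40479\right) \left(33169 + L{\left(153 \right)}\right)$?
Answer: $-2279391410$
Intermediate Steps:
$L{\left(u \right)} = u$ ($L{\left(u \right)} = \frac{u + u}{2} = \frac{2 u}{2} = u$)
$\left(-27926 - 40479\right) \left(33169 + L{\left(153 \right)}\right) = \left(-27926 - 40479\right) \left(33169 + 153\right) = \left(-68405\right) 33322 = -2279391410$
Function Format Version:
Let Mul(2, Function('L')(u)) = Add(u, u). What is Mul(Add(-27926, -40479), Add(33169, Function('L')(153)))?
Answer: -2279391410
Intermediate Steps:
Function('L')(u) = u (Function('L')(u) = Mul(Rational(1, 2), Add(u, u)) = Mul(Rational(1, 2), Mul(2, u)) = u)
Mul(Add(-27926, -40479), Add(33169, Function('L')(153))) = Mul(Add(-27926, -40479), Add(33169, 153)) = Mul(-68405, 33322) = -2279391410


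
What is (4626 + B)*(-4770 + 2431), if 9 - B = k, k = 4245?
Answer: -912210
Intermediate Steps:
B = -4236 (B = 9 - 1*4245 = 9 - 4245 = -4236)
(4626 + B)*(-4770 + 2431) = (4626 - 4236)*(-4770 + 2431) = 390*(-2339) = -912210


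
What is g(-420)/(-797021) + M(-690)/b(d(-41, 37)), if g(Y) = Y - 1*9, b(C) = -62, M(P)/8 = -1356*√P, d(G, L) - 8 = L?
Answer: 429/797021 + 5424*I*√690/31 ≈ 0.00053825 + 4596.0*I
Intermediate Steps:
d(G, L) = 8 + L
M(P) = -10848*√P (M(P) = 8*(-1356*√P) = -10848*√P)
g(Y) = -9 + Y (g(Y) = Y - 9 = -9 + Y)
g(-420)/(-797021) + M(-690)/b(d(-41, 37)) = (-9 - 420)/(-797021) - 10848*I*√690/(-62) = -429*(-1/797021) - 10848*I*√690*(-1/62) = 429/797021 - 10848*I*√690*(-1/62) = 429/797021 + 5424*I*√690/31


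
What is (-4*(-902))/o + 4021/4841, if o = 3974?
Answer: 16722891/9619067 ≈ 1.7385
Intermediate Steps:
(-4*(-902))/o + 4021/4841 = -4*(-902)/3974 + 4021/4841 = 3608*(1/3974) + 4021*(1/4841) = 1804/1987 + 4021/4841 = 16722891/9619067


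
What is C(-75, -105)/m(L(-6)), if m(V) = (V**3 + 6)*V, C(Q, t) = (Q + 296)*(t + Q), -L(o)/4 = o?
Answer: -221/1844 ≈ -0.11985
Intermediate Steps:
L(o) = -4*o
C(Q, t) = (296 + Q)*(Q + t)
m(V) = V*(6 + V**3) (m(V) = (6 + V**3)*V = V*(6 + V**3))
C(-75, -105)/m(L(-6)) = ((-75)**2 + 296*(-75) + 296*(-105) - 75*(-105))/(((-4*(-6))*(6 + (-4*(-6))**3))) = (5625 - 22200 - 31080 + 7875)/((24*(6 + 24**3))) = -39780*1/(24*(6 + 13824)) = -39780/(24*13830) = -39780/331920 = -39780*1/331920 = -221/1844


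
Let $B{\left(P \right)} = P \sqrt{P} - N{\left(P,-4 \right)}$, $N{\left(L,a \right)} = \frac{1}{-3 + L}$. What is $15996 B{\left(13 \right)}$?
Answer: $- \frac{7998}{5} + 207948 \sqrt{13} \approx 7.4817 \cdot 10^{5}$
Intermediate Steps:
$B{\left(P \right)} = P^{\frac{3}{2}} - \frac{1}{-3 + P}$ ($B{\left(P \right)} = P \sqrt{P} - \frac{1}{-3 + P} = P^{\frac{3}{2}} - \frac{1}{-3 + P}$)
$15996 B{\left(13 \right)} = 15996 \frac{-1 + 13^{\frac{3}{2}} \left(-3 + 13\right)}{-3 + 13} = 15996 \frac{-1 + 13 \sqrt{13} \cdot 10}{10} = 15996 \frac{-1 + 130 \sqrt{13}}{10} = 15996 \left(- \frac{1}{10} + 13 \sqrt{13}\right) = - \frac{7998}{5} + 207948 \sqrt{13}$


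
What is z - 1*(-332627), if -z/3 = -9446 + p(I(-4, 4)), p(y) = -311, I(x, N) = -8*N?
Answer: 361898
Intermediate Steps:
z = 29271 (z = -3*(-9446 - 311) = -3*(-9757) = 29271)
z - 1*(-332627) = 29271 - 1*(-332627) = 29271 + 332627 = 361898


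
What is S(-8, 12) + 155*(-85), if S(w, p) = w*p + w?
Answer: -13279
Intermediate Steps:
S(w, p) = w + p*w (S(w, p) = p*w + w = w + p*w)
S(-8, 12) + 155*(-85) = -8*(1 + 12) + 155*(-85) = -8*13 - 13175 = -104 - 13175 = -13279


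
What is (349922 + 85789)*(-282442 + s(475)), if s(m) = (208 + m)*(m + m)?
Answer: 159647996088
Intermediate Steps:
s(m) = 2*m*(208 + m) (s(m) = (208 + m)*(2*m) = 2*m*(208 + m))
(349922 + 85789)*(-282442 + s(475)) = (349922 + 85789)*(-282442 + 2*475*(208 + 475)) = 435711*(-282442 + 2*475*683) = 435711*(-282442 + 648850) = 435711*366408 = 159647996088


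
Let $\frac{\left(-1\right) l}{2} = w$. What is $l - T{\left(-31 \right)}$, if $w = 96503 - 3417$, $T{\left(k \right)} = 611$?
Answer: $-186783$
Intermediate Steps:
$w = 93086$ ($w = 96503 - 3417 = 93086$)
$l = -186172$ ($l = \left(-2\right) 93086 = -186172$)
$l - T{\left(-31 \right)} = -186172 - 611 = -186783$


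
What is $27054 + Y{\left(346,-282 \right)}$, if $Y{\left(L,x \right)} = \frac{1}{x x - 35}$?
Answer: $\frac{2150495407}{79489} \approx 27054.0$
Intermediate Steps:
$Y{\left(L,x \right)} = \frac{1}{-35 + x^{2}}$ ($Y{\left(L,x \right)} = \frac{1}{x^{2} - 35} = \frac{1}{-35 + x^{2}}$)
$27054 + Y{\left(346,-282 \right)} = 27054 + \frac{1}{-35 + \left(-282\right)^{2}} = 27054 + \frac{1}{-35 + 79524} = 27054 + \frac{1}{79489} = \frac{2150495407}{79489}$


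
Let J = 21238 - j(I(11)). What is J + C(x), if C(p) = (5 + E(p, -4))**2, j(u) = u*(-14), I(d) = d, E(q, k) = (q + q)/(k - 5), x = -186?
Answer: 211849/9 ≈ 23539.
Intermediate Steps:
E(q, k) = 2*q/(-5 + k) (E(q, k) = (2*q)/(-5 + k) = 2*q/(-5 + k))
j(u) = -14*u
J = 21392 (J = 21238 - (-14)*11 = 21238 - 1*(-154) = 21238 + 154 = 21392)
C(p) = (5 - 2*p/9)**2 (C(p) = (5 + 2*p/(-5 - 4))**2 = (5 + 2*p/(-9))**2 = (5 + 2*p*(-1/9))**2 = (5 - 2*p/9)**2)
J + C(x) = 21392 + (-45 + 2*(-186))**2/81 = 21392 + (-45 - 372)**2/81 = 21392 + (1/81)*(-417)**2 = 21392 + (1/81)*173889 = 21392 + 19321/9 = 211849/9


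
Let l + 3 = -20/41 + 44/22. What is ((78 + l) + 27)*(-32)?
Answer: -135808/41 ≈ -3312.4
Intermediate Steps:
l = -61/41 (l = -3 + (-20/41 + 44/22) = -3 + (-20*1/41 + 44*(1/22)) = -3 + (-20/41 + 2) = -3 + 62/41 = -61/41 ≈ -1.4878)
((78 + l) + 27)*(-32) = ((78 - 61/41) + 27)*(-32) = (3137/41 + 27)*(-32) = (4244/41)*(-32) = -135808/41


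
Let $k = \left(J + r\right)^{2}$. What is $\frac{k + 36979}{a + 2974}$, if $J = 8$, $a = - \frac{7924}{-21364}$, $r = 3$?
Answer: $\frac{5661460}{453889} \approx 12.473$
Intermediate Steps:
$a = \frac{283}{763}$ ($a = \left(-7924\right) \left(- \frac{1}{21364}\right) = \frac{283}{763} \approx 0.3709$)
$k = 121$ ($k = \left(8 + 3\right)^{2} = 11^{2} = 121$)
$\frac{k + 36979}{a + 2974} = \frac{121 + 36979}{\frac{283}{763} + 2974} = \frac{37100}{\frac{2269445}{763}} = 37100 \cdot \frac{763}{2269445} = \frac{5661460}{453889}$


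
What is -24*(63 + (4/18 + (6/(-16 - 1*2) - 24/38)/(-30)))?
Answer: -28844/19 ≈ -1518.1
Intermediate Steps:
-24*(63 + (4/18 + (6/(-16 - 1*2) - 24/38)/(-30))) = -24*(63 + (4*(1/18) + (6/(-16 - 2) - 24*1/38)*(-1/30))) = -24*(63 + (2/9 + (6/(-18) - 12/19)*(-1/30))) = -24*(63 + (2/9 + (6*(-1/18) - 12/19)*(-1/30))) = -24*(63 + (2/9 + (-1/3 - 12/19)*(-1/30))) = -24*(63 + (2/9 - 55/57*(-1/30))) = -24*(63 + (2/9 + 11/342)) = -24*(63 + 29/114) = -24*7211/114 = -28844/19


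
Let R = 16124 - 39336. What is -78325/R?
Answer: 78325/23212 ≈ 3.3743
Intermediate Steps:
R = -23212
-78325/R = -78325/(-23212) = -78325*(-1/23212) = 78325/23212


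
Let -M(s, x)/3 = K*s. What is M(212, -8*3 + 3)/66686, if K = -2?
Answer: 636/33343 ≈ 0.019074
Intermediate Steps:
M(s, x) = 6*s (M(s, x) = -(-6)*s = 6*s)
M(212, -8*3 + 3)/66686 = (6*212)/66686 = 1272*(1/66686) = 636/33343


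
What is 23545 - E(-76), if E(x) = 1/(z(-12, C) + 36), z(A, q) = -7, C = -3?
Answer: 682804/29 ≈ 23545.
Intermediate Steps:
E(x) = 1/29 (E(x) = 1/(-7 + 36) = 1/29)
23545 - E(-76) = 23545 - 1*1/29 = 23545 - 1/29 = 682804/29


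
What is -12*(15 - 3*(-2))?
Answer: -252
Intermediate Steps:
-12*(15 - 3*(-2)) = -12*(15 + 6) = -12*21 = -252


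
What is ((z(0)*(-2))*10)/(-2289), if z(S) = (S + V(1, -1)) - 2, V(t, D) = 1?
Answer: -20/2289 ≈ -0.0087374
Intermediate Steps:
z(S) = -1 + S (z(S) = (S + 1) - 2 = (1 + S) - 2 = -1 + S)
((z(0)*(-2))*10)/(-2289) = (((-1 + 0)*(-2))*10)/(-2289) = (-1*(-2)*10)*(-1/2289) = (2*10)*(-1/2289) = 20*(-1/2289) = -20/2289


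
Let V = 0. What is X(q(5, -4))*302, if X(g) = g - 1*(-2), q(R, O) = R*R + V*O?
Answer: 8154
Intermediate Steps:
q(R, O) = R² (q(R, O) = R*R + 0*O = R² + 0 = R²)
X(g) = 2 + g (X(g) = g + 2 = 2 + g)
X(q(5, -4))*302 = (2 + 5²)*302 = (2 + 25)*302 = 27*302 = 8154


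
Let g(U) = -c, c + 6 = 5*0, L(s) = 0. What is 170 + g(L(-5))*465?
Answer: 2960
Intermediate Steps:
c = -6 (c = -6 + 5*0 = -6 + 0 = -6)
g(U) = 6 (g(U) = -1*(-6) = 6)
170 + g(L(-5))*465 = 170 + 6*465 = 170 + 2790 = 2960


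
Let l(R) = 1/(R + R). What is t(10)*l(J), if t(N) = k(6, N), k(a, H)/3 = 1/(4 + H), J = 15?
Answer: 1/140 ≈ 0.0071429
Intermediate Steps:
l(R) = 1/(2*R)
k(a, H) = 3/(4 + H)
t(N) = 3/(4 + N)
t(10)*l(J) = (3/(4 + 10))*((1/2)/15) = (3/14)*((1/2)*(1/15)) = (3*(1/14))*(1/30) = (3/14)*(1/30) = 1/140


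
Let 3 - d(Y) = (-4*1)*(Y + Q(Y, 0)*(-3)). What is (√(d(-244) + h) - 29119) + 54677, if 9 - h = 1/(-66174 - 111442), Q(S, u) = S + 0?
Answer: 25558 + 5*√154897947813/44404 ≈ 25602.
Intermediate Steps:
Q(S, u) = S
h = 1598545/177616 (h = 9 - 1/(-66174 - 111442) = 9 - 1/(-177616) = 9 - 1*(-1/177616) = 9 + 1/177616 = 1598545/177616 ≈ 9.0000)
d(Y) = 3 - 8*Y (d(Y) = 3 - (-4*1)*(Y + Y*(-3)) = 3 - (-4)*(Y - 3*Y) = 3 - (-4)*(-2*Y) = 3 - 8*Y)
(√(d(-244) + h) - 29119) + 54677 = (√((3 - 8*(-244)) + 1598545/177616) - 29119) + 54677 = (√((3 + 1952) + 1598545/177616) - 29119) + 54677 = (√(1955 + 1598545/177616) - 29119) + 54677 = (√(348837825/177616) - 29119) + 54677 = (5*√154897947813/44404 - 29119) + 54677 = (-29119 + 5*√154897947813/44404) + 54677 = 25558 + 5*√154897947813/44404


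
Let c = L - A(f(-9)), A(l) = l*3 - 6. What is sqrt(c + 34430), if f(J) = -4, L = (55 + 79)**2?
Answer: 2*sqrt(13101) ≈ 228.92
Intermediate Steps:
L = 17956 (L = 134**2 = 17956)
A(l) = -6 + 3*l (A(l) = 3*l - 6 = -6 + 3*l)
c = 17974 (c = 17956 - (-6 + 3*(-4)) = 17956 - (-6 - 12) = 17956 - 1*(-18) = 17956 + 18 = 17974)
sqrt(c + 34430) = sqrt(17974 + 34430) = sqrt(52404) = 2*sqrt(13101)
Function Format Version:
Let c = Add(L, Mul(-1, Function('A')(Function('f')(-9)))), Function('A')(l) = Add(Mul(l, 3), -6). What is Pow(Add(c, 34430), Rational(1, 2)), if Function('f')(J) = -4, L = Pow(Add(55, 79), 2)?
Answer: Mul(2, Pow(13101, Rational(1, 2))) ≈ 228.92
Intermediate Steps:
L = 17956 (L = Pow(134, 2) = 17956)
Function('A')(l) = Add(-6, Mul(3, l)) (Function('A')(l) = Add(Mul(3, l), -6) = Add(-6, Mul(3, l)))
c = 17974 (c = Add(17956, Mul(-1, Add(-6, Mul(3, -4)))) = Add(17956, Mul(-1, Add(-6, -12))) = Add(17956, Mul(-1, -18)) = Add(17956, 18) = 17974)
Pow(Add(c, 34430), Rational(1, 2)) = Pow(Add(17974, 34430), Rational(1, 2)) = Pow(52404, Rational(1, 2)) = Mul(2, Pow(13101, Rational(1, 2)))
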